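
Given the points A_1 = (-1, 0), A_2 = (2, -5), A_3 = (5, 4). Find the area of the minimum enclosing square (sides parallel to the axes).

81

The bounding box has width 6 and height 9.
An axis-aligned square enclosing the set must have side ≥ max(width, height).
So the minimum side is max(6, 9) = 9.
Area = 9² = 81.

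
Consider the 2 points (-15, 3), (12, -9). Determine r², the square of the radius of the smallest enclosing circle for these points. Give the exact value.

The smallest circle enclosing two points has them as diameter endpoints.
Centre = midpoint = (-1.5, -3); r² = |(-15, 3)−(12, -9)|²/4 = 873/4 = 218.25.

218.25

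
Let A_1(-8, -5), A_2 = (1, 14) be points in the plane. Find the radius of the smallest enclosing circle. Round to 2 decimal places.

10.51

The smallest circle enclosing two points has them as diameter endpoints.
Centre = midpoint = (-3.5, 4.5); r² = |A_1A_2|²/4 = 442/4 = 110.5.
r = √(110.5) ≈ 10.51.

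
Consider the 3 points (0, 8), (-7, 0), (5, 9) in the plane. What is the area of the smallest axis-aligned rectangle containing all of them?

x ranges over [-7, 5], width 12.
y ranges over [0, 9], height 9.
Area = 12 × 9 = 108.

108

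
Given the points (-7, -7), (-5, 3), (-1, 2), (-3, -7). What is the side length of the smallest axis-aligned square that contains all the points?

10

The bounding box has width 6 and height 10.
An axis-aligned square enclosing the set must have side ≥ max(width, height).
So the minimum side is max(6, 10) = 10.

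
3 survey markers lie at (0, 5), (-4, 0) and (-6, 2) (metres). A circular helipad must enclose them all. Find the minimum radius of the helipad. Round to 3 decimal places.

Call the three points A, B, C in the order given.
Side lengths²: AB² = 41, AC² = 45, BC² = 8.
Since AC² = 45 < 41 + 8 = 49, the triangle is acute, so the smallest enclosing circle is the circumcircle.
Circumcentre = (-17/6, 19/6), r² = 205/18.
r = √(205/18) ≈ 3.375.

3.375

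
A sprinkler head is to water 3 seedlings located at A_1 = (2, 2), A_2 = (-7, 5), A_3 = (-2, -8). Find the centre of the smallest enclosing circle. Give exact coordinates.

(-70/17, -23/17)

Side lengths²: A_1A_2² = 90, A_1A_3² = 116, A_2A_3² = 194.
Since A_2A_3² = 194 < 116 + 90 = 206, the triangle is acute, so the smallest enclosing circle is the circumcircle.
Circumcentre = (-70/17, -23/17), r² = 14065/289.
Centre = (-70/17, -23/17).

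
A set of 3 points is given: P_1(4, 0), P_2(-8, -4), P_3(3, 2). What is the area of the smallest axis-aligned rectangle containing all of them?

72

x ranges over [-8, 4], width 12.
y ranges over [-4, 2], height 6.
Area = 12 × 6 = 72.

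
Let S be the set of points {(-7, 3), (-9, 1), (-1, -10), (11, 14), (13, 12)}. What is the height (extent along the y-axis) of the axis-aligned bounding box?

24

max y = 14, min y = -10, so height = 24.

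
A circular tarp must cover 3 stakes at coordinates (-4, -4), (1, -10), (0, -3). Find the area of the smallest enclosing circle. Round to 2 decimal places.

48.42

Call the three points A, B, C in the order given.
Side lengths²: AB² = 61, AC² = 17, BC² = 50.
Since AB² = 61 < 50 + 17 = 67, the triangle is acute, so the smallest enclosing circle is the circumcircle.
Circumcentre = (-69/58, -391/58), r² = 25925/1682.
Area = π·r² = π·25925/1682 ≈ 48.42.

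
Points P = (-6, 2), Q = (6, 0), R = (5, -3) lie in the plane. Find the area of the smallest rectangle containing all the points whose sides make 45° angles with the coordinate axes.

80

In coordinates u = x + y, v = x − y the rectangle is axis-aligned; the map (x,y)→(u,v) scales areas by 2.
u-values: -4, 6, 2; range = 6 − (-4) = 10.
v-values: -8, 6, 8; range = 8 − (-8) = 16.
Area = (10 × 16) / 2 = 80.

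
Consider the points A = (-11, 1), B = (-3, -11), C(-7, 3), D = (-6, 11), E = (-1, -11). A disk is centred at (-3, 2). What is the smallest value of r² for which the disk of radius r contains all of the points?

173

The required radius is the distance from (-3, 2) to the farthest point.
Squared distances: 65, 169, 17, 90, 173.
Maximum is 173, attained at E.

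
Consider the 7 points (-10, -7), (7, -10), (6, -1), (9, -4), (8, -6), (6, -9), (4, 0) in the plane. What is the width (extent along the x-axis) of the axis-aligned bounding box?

max x = 9, min x = -10, so width = 19.

19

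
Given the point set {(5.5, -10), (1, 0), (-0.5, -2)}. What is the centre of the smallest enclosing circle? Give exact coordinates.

(3.25, -5)

Call the three points A, B, C in the order given.
Side lengths²: AB² = 120.25, AC² = 100, BC² = 6.25.
Since AB² = 120.25 ≥ 100 + 6.25 = 106.25, the angle opposite AB is not acute, so the smallest enclosing circle has AB as diameter.
Centre = midpoint of AB = (3.25, -5), r² = 120.25/4 = 30.0625.
Centre = (3.25, -5).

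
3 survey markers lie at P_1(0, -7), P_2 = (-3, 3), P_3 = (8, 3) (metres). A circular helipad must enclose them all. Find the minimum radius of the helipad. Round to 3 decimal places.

6.685

Side lengths²: P_1P_2² = 109, P_1P_3² = 164, P_2P_3² = 121.
Since P_1P_3² = 164 < 121 + 109 = 230, the triangle is acute, so the smallest enclosing circle is the circumcircle.
Circumcentre = (2.5, -0.8), r² = 44.69.
r = √(44.69) ≈ 6.685.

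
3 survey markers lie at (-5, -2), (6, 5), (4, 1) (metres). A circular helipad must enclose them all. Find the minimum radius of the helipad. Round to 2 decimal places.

6.52

Call the three points A, B, C in the order given.
Side lengths²: AB² = 170, AC² = 90, BC² = 20.
Since AB² = 170 ≥ 90 + 20 = 110, the angle opposite AB is not acute, so the smallest enclosing circle has AB as diameter.
Centre = midpoint of AB = (0.5, 1.5), r² = 170/4 = 42.5.
r = √(42.5) ≈ 6.52.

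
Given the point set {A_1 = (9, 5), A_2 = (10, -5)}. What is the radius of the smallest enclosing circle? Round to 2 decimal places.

The smallest circle enclosing two points has them as diameter endpoints.
Centre = midpoint = (9.5, 0); r² = |A_1A_2|²/4 = 101/4 = 25.25.
r = √(25.25) ≈ 5.02.

5.02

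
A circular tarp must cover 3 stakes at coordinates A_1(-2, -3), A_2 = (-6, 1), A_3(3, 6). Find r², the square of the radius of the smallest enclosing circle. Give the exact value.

2809/98

Side lengths²: A_1A_2² = 32, A_1A_3² = 106, A_2A_3² = 106.
Since A_2A_3² = 106 < 106 + 32 = 138, the triangle is acute, so the smallest enclosing circle is the circumcircle.
Circumcentre = (-11/14, 31/14), r² = 2809/98.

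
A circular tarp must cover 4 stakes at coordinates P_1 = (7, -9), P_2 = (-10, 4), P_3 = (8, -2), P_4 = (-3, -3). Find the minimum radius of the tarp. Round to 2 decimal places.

The minimum enclosing circle of a finite set is fixed by two of the points (as a diameter) or three (as a circumcircle).
The farthest pair is P_1–P_2 with squared distance 458. The circle on this segment as diameter has centre (-1.5, -2.5) and r² = 458/4 = 114.5.
Check P_3: distance² to centre = 90.5 ≤ 114.5, so it lies inside.
All remaining points lie in this disk, and no smaller disk contains both endpoints, so this is the minimum enclosing circle.
r = √(114.5) ≈ 10.70.

10.70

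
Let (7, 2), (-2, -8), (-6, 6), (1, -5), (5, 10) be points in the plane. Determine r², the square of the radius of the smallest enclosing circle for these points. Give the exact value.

93.25

By Welzl's lemma the MEC is supported by two points (diametrically opposite) or three points (on a circumcircle).
The farthest pair is (-2, -8)–(5, 10) with squared distance 373. The circle on this segment as diameter has centre (1.5, 1) and r² = 373/4 = 93.25.
Check (7, 2): distance² to centre = 31.25 ≤ 93.25, so it lies inside.
All remaining points lie in this disk, and no smaller disk contains both endpoints, so this is the minimum enclosing circle.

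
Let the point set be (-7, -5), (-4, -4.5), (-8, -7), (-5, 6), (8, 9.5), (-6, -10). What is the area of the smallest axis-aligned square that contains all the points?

The bounding box has width 16 and height 19.5.
An axis-aligned square enclosing the set must have side ≥ max(width, height).
So the minimum side is max(16, 19.5) = 19.5.
Area = 19.5² = 380.25.

380.25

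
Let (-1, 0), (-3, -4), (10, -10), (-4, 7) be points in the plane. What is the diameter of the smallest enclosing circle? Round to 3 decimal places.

By Welzl's lemma the MEC is supported by two points (diametrically opposite) or three points (on a circumcircle).
The farthest pair is (10, -10)–(-4, 7) with squared distance 485. The circle on this segment as diameter has centre (3, -1.5) and r² = 485/4 = 121.25.
Check (-1, 0): distance² to centre = 18.25 ≤ 121.25, so it lies inside.
All remaining points lie in this disk, and no smaller disk contains both endpoints, so this is the minimum enclosing circle.
Diameter = 2r = 2√(121.25) ≈ 22.023.

22.023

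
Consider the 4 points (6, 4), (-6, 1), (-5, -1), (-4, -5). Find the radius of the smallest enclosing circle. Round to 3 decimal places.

A smallest enclosing disk is always determined by at most three of the input points on its boundary.
The minimum enclosing circle is determined by three boundary points: (6, 4), (-6, 1), (-4, -5).
Their circumcentre is (17/26, -3/26) with r² = 15385/338.
The farthest remaining point (-5, -1) is at distance² 11069/338 ≤ 15385/338.
r = √(15385/338) ≈ 6.747.

6.747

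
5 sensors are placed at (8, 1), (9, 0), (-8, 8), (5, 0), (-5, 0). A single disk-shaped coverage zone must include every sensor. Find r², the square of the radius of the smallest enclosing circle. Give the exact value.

The farthest pair is (9, 0)–(-8, 8) with squared distance 353. The circle on this segment as diameter has centre (0.5, 4) and r² = 353/4 = 88.25.
Check (8, 1): distance² to centre = 65.25 ≤ 88.25, so it lies inside.
All remaining points lie in this disk, and no smaller disk contains both endpoints, so this is the minimum enclosing circle.

88.25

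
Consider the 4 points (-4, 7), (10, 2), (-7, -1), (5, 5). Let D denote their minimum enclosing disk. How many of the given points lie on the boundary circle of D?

By Welzl's lemma the MEC is supported by two points (diametrically opposite) or three points (on a circumcircle).
The farthest pair is (10, 2)–(-7, -1) with squared distance 298. The circle on this segment as diameter has centre (1.5, 0.5) and r² = 298/4 = 74.5.
Check (-4, 7): distance² to centre = 72.5 ≤ 74.5, so it lies inside.
All remaining points lie in this disk, and no smaller disk contains both endpoints, so this is the minimum enclosing circle.
The points at distance exactly r from the centre are (10, 2), (-7, -1) — 2 points.

2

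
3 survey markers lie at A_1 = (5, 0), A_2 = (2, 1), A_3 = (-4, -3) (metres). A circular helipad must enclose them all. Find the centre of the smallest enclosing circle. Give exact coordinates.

Side lengths²: A_1A_2² = 10, A_1A_3² = 90, A_2A_3² = 52.
Since A_1A_3² = 90 ≥ 52 + 10 = 62, the angle opposite A_1A_3 is not acute, so the smallest enclosing circle has A_1A_3 as diameter.
Centre = midpoint of A_1A_3 = (0.5, -1.5), r² = 90/4 = 22.5.
Centre = (0.5, -1.5).

(0.5, -1.5)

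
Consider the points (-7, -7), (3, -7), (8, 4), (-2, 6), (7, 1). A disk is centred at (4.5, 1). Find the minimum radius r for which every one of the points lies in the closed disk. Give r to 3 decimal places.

14.009

The required radius is the distance from (4.5, 1) to the farthest point.
Squared distances: 196.25, 66.25, 21.25, 67.25, 6.25.
Maximum is 196.25, attained at (-7, -7).
r = √(196.25) ≈ 14.009.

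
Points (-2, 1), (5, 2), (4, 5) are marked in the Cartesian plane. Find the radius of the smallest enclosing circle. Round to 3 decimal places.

3.665

Call the three points A, B, C in the order given.
Side lengths²: AB² = 50, AC² = 52, BC² = 10.
Since AC² = 52 < 50 + 10 = 60, the triangle is acute, so the smallest enclosing circle is the circumcircle.
Circumcentre = (15/11, 27/11), r² = 1625/121.
r = √(1625/121) ≈ 3.665.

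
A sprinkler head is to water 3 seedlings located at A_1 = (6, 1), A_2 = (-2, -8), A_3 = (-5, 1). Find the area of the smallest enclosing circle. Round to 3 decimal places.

126.536

Side lengths²: A_1A_2² = 145, A_1A_3² = 121, A_2A_3² = 90.
Since A_1A_2² = 145 < 121 + 90 = 211, the triangle is acute, so the smallest enclosing circle is the circumcircle.
Circumcentre = (0.5, -13/6), r² = 725/18.
Area = π·r² = π·725/18 ≈ 126.536.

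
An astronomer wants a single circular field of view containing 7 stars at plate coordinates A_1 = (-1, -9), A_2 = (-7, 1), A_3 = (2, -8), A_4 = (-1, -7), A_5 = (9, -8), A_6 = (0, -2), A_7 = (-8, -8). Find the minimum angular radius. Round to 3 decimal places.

By Welzl's lemma the MEC is supported by two points (diametrically opposite) or three points (on a circumcircle).
The minimum enclosing circle is determined by three boundary points: A_2, A_5, A_7.
Their circumcentre is (0.5, -79/18) with r² = 13817/162.
The farthest remaining point A_1 is at distance² 3809/162 ≤ 13817/162.
r = √(13817/162) ≈ 9.235.

9.235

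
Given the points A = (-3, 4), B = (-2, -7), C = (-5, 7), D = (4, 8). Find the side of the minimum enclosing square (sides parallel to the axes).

15

The bounding box has width 9 and height 15.
An axis-aligned square enclosing the set must have side ≥ max(width, height).
So the minimum side is max(9, 15) = 15.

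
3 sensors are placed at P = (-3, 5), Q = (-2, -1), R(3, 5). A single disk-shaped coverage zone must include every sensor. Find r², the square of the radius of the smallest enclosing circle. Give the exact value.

Side lengths²: PQ² = 37, PR² = 36, QR² = 61.
Since QR² = 61 < 37 + 36 = 73, the triangle is acute, so the smallest enclosing circle is the circumcircle.
Circumcentre = (0, 29/12), r² = 2257/144.

2257/144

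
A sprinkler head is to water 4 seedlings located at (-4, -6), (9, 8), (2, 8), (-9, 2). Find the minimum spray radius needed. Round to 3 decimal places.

The minimum enclosing circle is determined by three boundary points: (-4, -6), (9, 8), (-9, 2).
Their circumcentre is (47/58, 149/58) with r² = 162425/1682.
The farthest remaining point (2, 8) is at distance² 51993/1682 ≤ 162425/1682.
r = √(162425/1682) ≈ 9.827.

9.827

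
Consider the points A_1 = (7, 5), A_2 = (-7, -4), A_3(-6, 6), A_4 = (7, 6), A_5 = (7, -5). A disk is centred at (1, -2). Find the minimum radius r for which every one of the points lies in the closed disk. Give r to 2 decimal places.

The required radius is the distance from (1, -2) to the farthest point.
Squared distances: 85, 68, 113, 100, 45.
Maximum is 113, attained at A_3.
r = √113 ≈ 10.63.

10.63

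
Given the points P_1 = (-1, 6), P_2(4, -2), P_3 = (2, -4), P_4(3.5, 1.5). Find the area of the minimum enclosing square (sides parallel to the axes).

100

The bounding box has width 5 and height 10.
An axis-aligned square enclosing the set must have side ≥ max(width, height).
So the minimum side is max(5, 10) = 10.
Area = 10² = 100.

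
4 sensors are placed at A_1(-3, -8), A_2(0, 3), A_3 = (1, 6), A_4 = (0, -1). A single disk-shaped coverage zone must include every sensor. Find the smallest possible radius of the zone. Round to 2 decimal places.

7.28

The minimum enclosing circle of a finite set is fixed by two of the points (as a diameter) or three (as a circumcircle).
The farthest pair is A_1–A_3 with squared distance 212. The circle on this segment as diameter has centre (-1, -1) and r² = 212/4 = 53.
Check A_2: distance² to centre = 17 ≤ 53, so it lies inside.
All remaining points lie in this disk, and no smaller disk contains both endpoints, so this is the minimum enclosing circle.
r = √53 ≈ 7.28.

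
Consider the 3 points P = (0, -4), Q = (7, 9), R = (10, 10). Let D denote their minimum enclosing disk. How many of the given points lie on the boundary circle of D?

2

Side lengths²: PQ² = 218, PR² = 296, QR² = 10.
Since PR² = 296 ≥ 218 + 10 = 228, the angle opposite PR is not acute, so the smallest enclosing circle has PR as diameter.
Centre = midpoint of PR = (5, 3), r² = 296/4 = 74.
The points at distance exactly r from the centre are P, R — 2 points.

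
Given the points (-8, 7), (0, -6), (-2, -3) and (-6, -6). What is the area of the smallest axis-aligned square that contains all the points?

169

The bounding box has width 8 and height 13.
An axis-aligned square enclosing the set must have side ≥ max(width, height).
So the minimum side is max(8, 13) = 13.
Area = 13² = 169.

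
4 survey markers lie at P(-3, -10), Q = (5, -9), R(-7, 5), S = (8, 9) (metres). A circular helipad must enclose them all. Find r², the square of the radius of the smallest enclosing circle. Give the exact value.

120.5

The farthest pair is P–S with squared distance 482. The circle on this segment as diameter has centre (2.5, -0.5) and r² = 482/4 = 120.5.
Check Q: distance² to centre = 78.5 ≤ 120.5, so it lies inside.
All remaining points lie in this disk, and no smaller disk contains both endpoints, so this is the minimum enclosing circle.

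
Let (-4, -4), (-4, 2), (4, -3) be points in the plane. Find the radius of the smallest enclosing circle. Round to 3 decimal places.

4.754

Call the three points A, B, C in the order given.
Side lengths²: AB² = 36, AC² = 65, BC² = 89.
Since BC² = 89 < 65 + 36 = 101, the triangle is acute, so the smallest enclosing circle is the circumcircle.
Circumcentre = (-0.3125, -1), r² = 22.59765625.
r = √(22.59765625) ≈ 4.754.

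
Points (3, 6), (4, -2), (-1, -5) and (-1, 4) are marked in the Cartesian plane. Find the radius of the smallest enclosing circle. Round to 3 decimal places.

The farthest pair is (3, 6)–(-1, -5) with squared distance 137. The circle on this segment as diameter has centre (1, 0.5) and r² = 137/4 = 34.25.
Check (4, -2): distance² to centre = 15.25 ≤ 34.25, so it lies inside.
All remaining points lie in this disk, and no smaller disk contains both endpoints, so this is the minimum enclosing circle.
r = √(34.25) ≈ 5.852.

5.852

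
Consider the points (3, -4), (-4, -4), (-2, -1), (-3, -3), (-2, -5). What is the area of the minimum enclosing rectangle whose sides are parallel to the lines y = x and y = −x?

In coordinates u = x + y, v = x − y the rectangle is axis-aligned; the map (x,y)→(u,v) scales areas by 2.
u-values: -1, -8, -3, -6, -7; range = -1 − (-8) = 7.
v-values: 7, 0, -1, 0, 3; range = 7 − (-1) = 8.
Area = (7 × 8) / 2 = 28.

28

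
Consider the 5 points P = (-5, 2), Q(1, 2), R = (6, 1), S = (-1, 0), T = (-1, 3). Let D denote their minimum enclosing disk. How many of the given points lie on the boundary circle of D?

2

The farthest pair is P–R with squared distance 122. The circle on this segment as diameter has centre (0.5, 1.5) and r² = 122/4 = 30.5.
Check Q: distance² to centre = 0.5 ≤ 30.5, so it lies inside.
All remaining points lie in this disk, and no smaller disk contains both endpoints, so this is the minimum enclosing circle.
The points at distance exactly r from the centre are P, R — 2 points.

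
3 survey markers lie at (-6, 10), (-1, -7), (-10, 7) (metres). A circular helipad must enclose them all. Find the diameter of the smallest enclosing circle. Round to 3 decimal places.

17.720

Call the three points A, B, C in the order given.
Side lengths²: AB² = 314, AC² = 25, BC² = 277.
Since AB² = 314 ≥ 277 + 25 = 302, the angle opposite AB is not acute, so the smallest enclosing circle has AB as diameter.
Centre = midpoint of AB = (-3.5, 1.5), r² = 314/4 = 78.5.
Diameter = 2r = 2√(78.5) ≈ 17.720.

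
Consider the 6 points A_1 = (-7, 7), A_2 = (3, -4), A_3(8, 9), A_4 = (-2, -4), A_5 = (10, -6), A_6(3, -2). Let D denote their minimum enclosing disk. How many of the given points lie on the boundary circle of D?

The minimum enclosing circle of a finite set is fixed by two of the points (as a diameter) or three (as a circumcircle).
The farthest pair is A_1–A_5 with squared distance 458. The circle on this segment as diameter has centre (1.5, 0.5) and r² = 458/4 = 114.5.
Check A_2: distance² to centre = 22.5 ≤ 114.5, so it lies inside.
All remaining points lie in this disk, and no smaller disk contains both endpoints, so this is the minimum enclosing circle.
The points at distance exactly r from the centre are A_1, A_3, A_5 — 3 points.

3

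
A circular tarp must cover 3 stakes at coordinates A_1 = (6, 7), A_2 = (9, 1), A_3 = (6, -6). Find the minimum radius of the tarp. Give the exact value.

Side lengths²: A_1A_2² = 45, A_1A_3² = 169, A_2A_3² = 58.
Since A_1A_3² = 169 ≥ 58 + 45 = 103, the angle opposite A_1A_3 is not acute, so the smallest enclosing circle has A_1A_3 as diameter.
Centre = midpoint of A_1A_3 = (6, 0.5), r² = 169/4 = 42.25.
r = √(42.25) = 6.5.

6.5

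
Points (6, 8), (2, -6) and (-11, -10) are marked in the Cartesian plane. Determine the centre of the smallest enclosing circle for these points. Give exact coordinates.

(-2.5, -1)

Call the three points A, B, C in the order given.
Side lengths²: AB² = 212, AC² = 613, BC² = 185.
Since AC² = 613 ≥ 212 + 185 = 397, the angle opposite AC is not acute, so the smallest enclosing circle has AC as diameter.
Centre = midpoint of AC = (-2.5, -1), r² = 613/4 = 153.25.
Centre = (-2.5, -1).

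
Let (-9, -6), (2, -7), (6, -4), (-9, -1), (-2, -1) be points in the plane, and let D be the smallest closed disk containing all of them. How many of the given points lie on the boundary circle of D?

By Welzl's lemma the MEC is supported by two points (diametrically opposite) or three points (on a circumcircle).
The minimum enclosing circle is determined by three boundary points: (-9, -6), (6, -4), (-9, -1).
Their circumcentre is (-1.7, -3.5) with r² = 59.54.
The farthest remaining point (2, -7) is at distance² 25.94 ≤ 59.54.
The points at distance exactly r from the centre are (-9, -6), (6, -4), (-9, -1) — 3 points.

3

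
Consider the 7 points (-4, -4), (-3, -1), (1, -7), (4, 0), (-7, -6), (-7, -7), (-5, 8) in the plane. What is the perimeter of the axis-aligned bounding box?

52

Width = max x − min x = 4 − (-7) = 11.
Height = max y − min y = 8 − (-7) = 15.
Perimeter = 2(11 + 15) = 52.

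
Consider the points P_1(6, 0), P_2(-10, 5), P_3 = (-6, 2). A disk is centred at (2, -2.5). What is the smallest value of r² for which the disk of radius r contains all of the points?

200.25

The required radius is the distance from (2, -2.5) to the farthest point.
Squared distances: 22.25, 200.25, 84.25.
Maximum is 200.25, attained at P_2.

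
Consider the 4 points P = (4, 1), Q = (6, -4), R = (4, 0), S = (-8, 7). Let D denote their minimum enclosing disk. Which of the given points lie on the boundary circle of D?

By Welzl's lemma the MEC is supported by two points (diametrically opposite) or three points (on a circumcircle).
The farthest pair is Q–S with squared distance 317. The circle on this segment as diameter has centre (-1, 1.5) and r² = 317/4 = 79.25.
Check P: distance² to centre = 25.25 ≤ 79.25, so it lies inside.
All remaining points lie in this disk, and no smaller disk contains both endpoints, so this is the minimum enclosing circle.
The points at distance exactly r from the centre are Q, S — 2 points.

Q, S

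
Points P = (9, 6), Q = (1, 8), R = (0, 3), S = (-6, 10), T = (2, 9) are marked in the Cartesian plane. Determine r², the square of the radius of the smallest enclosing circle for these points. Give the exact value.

By Welzl's lemma the MEC is supported by two points (diametrically opposite) or three points (on a circumcircle).
The farthest pair is P–S with squared distance 241. The circle on this segment as diameter has centre (1.5, 8) and r² = 241/4 = 60.25.
Check Q: distance² to centre = 0.25 ≤ 60.25, so it lies inside.
All remaining points lie in this disk, and no smaller disk contains both endpoints, so this is the minimum enclosing circle.

60.25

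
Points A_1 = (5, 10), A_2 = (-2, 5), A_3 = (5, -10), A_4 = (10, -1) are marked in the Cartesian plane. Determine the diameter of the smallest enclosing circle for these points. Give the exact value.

A smallest enclosing disk is always determined by at most three of the input points on its boundary.
The farthest pair is A_1–A_3 with squared distance 400. The circle on this segment as diameter has centre (5, 0) and r² = 400/4 = 100.
Check A_2: distance² to centre = 74 ≤ 100, so it lies inside.
All remaining points lie in this disk, and no smaller disk contains both endpoints, so this is the minimum enclosing circle.
Diameter = 2r = 2√100 = 20.

20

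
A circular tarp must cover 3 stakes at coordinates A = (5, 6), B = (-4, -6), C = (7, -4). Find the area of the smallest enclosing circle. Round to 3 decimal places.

Side lengths²: AB² = 225, AC² = 104, BC² = 125.
Since AB² = 225 < 125 + 104 = 229, the triangle is acute, so the smallest enclosing circle is the circumcircle.
Circumcentre = (23/38, -3/38), r² = 40625/722.
Area = π·r² = π·40625/722 ≈ 176.769.

176.769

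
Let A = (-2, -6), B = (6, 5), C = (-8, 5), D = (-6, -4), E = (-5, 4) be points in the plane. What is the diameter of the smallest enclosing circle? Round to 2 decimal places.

By Welzl's lemma the MEC is supported by two points (diametrically opposite) or three points (on a circumcircle).
The minimum enclosing circle is determined by three boundary points: A, B, C.
Their circumcentre is (-1, 37/22) with r² = 29045/484.
The farthest remaining point D is at distance² 27725/484 ≤ 29045/484.
Diameter = 2r = 2√(29045/484) ≈ 15.49.

15.49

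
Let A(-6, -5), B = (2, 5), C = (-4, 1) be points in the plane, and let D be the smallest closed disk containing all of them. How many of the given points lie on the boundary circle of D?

Side lengths²: AB² = 164, AC² = 40, BC² = 52.
Since AB² = 164 ≥ 52 + 40 = 92, the angle opposite AB is not acute, so the smallest enclosing circle has AB as diameter.
Centre = midpoint of AB = (-2, 0), r² = 164/4 = 41.
The points at distance exactly r from the centre are A, B — 2 points.

2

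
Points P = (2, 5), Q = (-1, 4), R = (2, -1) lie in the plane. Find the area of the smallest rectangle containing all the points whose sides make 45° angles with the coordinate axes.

24

In coordinates u = x + y, v = x − y the rectangle is axis-aligned; the map (x,y)→(u,v) scales areas by 2.
u-values: 7, 3, 1; range = 7 − 1 = 6.
v-values: -3, -5, 3; range = 3 − (-5) = 8.
Area = (6 × 8) / 2 = 24.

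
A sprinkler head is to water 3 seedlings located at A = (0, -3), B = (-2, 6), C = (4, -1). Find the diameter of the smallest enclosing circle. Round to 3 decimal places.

9.503

Side lengths²: AB² = 85, AC² = 20, BC² = 85.
Since BC² = 85 < 85 + 20 = 105, the triangle is acute, so the smallest enclosing circle is the circumcircle.
Circumcentre = (0.125, 1.75), r² = 22.578125.
Diameter = 2r = 2√(22.578125) ≈ 9.503.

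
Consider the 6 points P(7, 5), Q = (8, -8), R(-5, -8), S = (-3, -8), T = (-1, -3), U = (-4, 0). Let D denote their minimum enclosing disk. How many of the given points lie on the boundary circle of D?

The minimum enclosing circle is determined by three boundary points: P, Q, R.
Their circumcentre is (1.5, -51/26) with r² = 26605/338.
The farthest remaining point S is at distance² 19169/338 ≤ 26605/338.
The points at distance exactly r from the centre are P, Q, R — 3 points.

3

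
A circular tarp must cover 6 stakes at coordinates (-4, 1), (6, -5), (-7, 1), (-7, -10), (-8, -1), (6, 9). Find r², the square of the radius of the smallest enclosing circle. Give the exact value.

132.5

By Welzl's lemma the MEC is supported by two points (diametrically opposite) or three points (on a circumcircle).
The farthest pair is (-7, -10)–(6, 9) with squared distance 530. The circle on this segment as diameter has centre (-0.5, -0.5) and r² = 530/4 = 132.5.
Check (-4, 1): distance² to centre = 14.5 ≤ 132.5, so it lies inside.
All remaining points lie in this disk, and no smaller disk contains both endpoints, so this is the minimum enclosing circle.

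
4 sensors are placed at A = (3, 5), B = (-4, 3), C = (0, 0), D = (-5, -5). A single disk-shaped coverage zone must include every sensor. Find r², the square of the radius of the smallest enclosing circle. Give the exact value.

41

The farthest pair is A–D with squared distance 164. The circle on this segment as diameter has centre (-1, 0) and r² = 164/4 = 41.
Check B: distance² to centre = 18 ≤ 41, so it lies inside.
All remaining points lie in this disk, and no smaller disk contains both endpoints, so this is the minimum enclosing circle.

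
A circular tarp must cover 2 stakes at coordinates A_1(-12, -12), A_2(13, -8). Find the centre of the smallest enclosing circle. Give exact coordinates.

(0.5, -10)

The smallest circle enclosing two points has them as diameter endpoints.
Centre = midpoint = (0.5, -10); r² = |A_1A_2|²/4 = 641/4 = 160.25.
Centre = (0.5, -10).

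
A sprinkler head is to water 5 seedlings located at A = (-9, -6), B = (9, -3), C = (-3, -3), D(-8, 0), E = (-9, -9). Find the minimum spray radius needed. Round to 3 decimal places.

The minimum enclosing circle is determined by three boundary points: B, D, E.
Their circumcentre is (-5/26, -141/26) with r² = 30545/338.
The farthest remaining point A is at distance² 26333/338 ≤ 30545/338.
r = √(30545/338) ≈ 9.506.

9.506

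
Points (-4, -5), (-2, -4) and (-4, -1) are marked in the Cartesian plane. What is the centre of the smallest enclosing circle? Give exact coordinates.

Call the three points A, B, C in the order given.
Side lengths²: AB² = 5, AC² = 16, BC² = 13.
Since AC² = 16 < 13 + 5 = 18, the triangle is acute, so the smallest enclosing circle is the circumcircle.
Circumcentre = (-3.75, -3), r² = 4.0625.
Centre = (-3.75, -3).

(-3.75, -3)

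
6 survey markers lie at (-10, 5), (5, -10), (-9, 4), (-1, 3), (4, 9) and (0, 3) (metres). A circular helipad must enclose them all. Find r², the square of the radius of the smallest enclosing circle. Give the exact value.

9593/81

The minimum enclosing circle of a finite set is fixed by two of the points (as a diameter) or three (as a circumcircle).
The minimum enclosing circle is determined by three boundary points: (-10, 5), (5, -10), (4, 9).
Their circumcentre is (-7/9, -7/9) with r² = 9593/81.
The farthest remaining point (-9, 4) is at distance² 7325/81 ≤ 9593/81.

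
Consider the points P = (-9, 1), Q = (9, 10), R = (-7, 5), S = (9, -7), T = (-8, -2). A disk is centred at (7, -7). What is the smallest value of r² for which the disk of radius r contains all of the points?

340

The required radius is the distance from (7, -7) to the farthest point.
Squared distances: 320, 293, 340, 4, 250.
Maximum is 340, attained at R.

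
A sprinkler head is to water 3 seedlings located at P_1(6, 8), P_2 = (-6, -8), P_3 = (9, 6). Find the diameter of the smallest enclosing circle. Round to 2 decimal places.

20.52

Side lengths²: P_1P_2² = 400, P_1P_3² = 13, P_2P_3² = 421.
Since P_2P_3² = 421 ≥ 400 + 13 = 413, the angle opposite P_2P_3 is not acute, so the smallest enclosing circle has P_2P_3 as diameter.
Centre = midpoint of P_2P_3 = (1.5, -1), r² = 421/4 = 105.25.
Diameter = 2r = 2√(105.25) ≈ 20.52.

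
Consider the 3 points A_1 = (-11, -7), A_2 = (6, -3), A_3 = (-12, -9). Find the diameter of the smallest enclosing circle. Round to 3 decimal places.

Side lengths²: A_1A_2² = 305, A_1A_3² = 5, A_2A_3² = 360.
Since A_2A_3² = 360 ≥ 305 + 5 = 310, the angle opposite A_2A_3 is not acute, so the smallest enclosing circle has A_2A_3 as diameter.
Centre = midpoint of A_2A_3 = (-3, -6), r² = 360/4 = 90.
Diameter = 2r = 2√90 ≈ 18.974.

18.974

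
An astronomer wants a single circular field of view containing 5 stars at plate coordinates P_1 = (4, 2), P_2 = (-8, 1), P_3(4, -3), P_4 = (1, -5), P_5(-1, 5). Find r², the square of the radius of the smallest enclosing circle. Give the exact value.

By Welzl's lemma the MEC is supported by two points (diametrically opposite) or three points (on a circumcircle).
The minimum enclosing circle is determined by three boundary points: P_1, P_2, P_3.
Their circumcentre is (-11/6, -0.5) with r² = 725/18.
The farthest remaining point P_5 is at distance² 557/18 ≤ 725/18.

725/18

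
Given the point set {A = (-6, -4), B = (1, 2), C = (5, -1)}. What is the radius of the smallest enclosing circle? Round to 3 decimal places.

5.701

Side lengths²: AB² = 85, AC² = 130, BC² = 25.
Since AC² = 130 ≥ 85 + 25 = 110, the angle opposite AC is not acute, so the smallest enclosing circle has AC as diameter.
Centre = midpoint of AC = (-0.5, -2.5), r² = 130/4 = 32.5.
r = √(32.5) ≈ 5.701.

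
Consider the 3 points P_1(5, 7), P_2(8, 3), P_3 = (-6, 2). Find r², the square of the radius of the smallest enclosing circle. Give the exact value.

49.25

Side lengths²: P_1P_2² = 25, P_1P_3² = 146, P_2P_3² = 197.
Since P_2P_3² = 197 ≥ 146 + 25 = 171, the angle opposite P_2P_3 is not acute, so the smallest enclosing circle has P_2P_3 as diameter.
Centre = midpoint of P_2P_3 = (1, 2.5), r² = 197/4 = 49.25.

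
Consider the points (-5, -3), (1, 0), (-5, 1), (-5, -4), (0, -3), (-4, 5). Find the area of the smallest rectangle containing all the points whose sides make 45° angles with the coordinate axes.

In coordinates u = x + y, v = x − y the rectangle is axis-aligned; the map (x,y)→(u,v) scales areas by 2.
u-values: -8, 1, -4, -9, -3, 1; range = 1 − (-9) = 10.
v-values: -2, 1, -6, -1, 3, -9; range = 3 − (-9) = 12.
Area = (10 × 12) / 2 = 60.

60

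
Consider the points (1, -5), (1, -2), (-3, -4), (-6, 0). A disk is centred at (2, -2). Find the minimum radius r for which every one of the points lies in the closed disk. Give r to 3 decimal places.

8.246

The required radius is the distance from (2, -2) to the farthest point.
Squared distances: 10, 1, 29, 68.
Maximum is 68, attained at (-6, 0).
r = √68 ≈ 8.246.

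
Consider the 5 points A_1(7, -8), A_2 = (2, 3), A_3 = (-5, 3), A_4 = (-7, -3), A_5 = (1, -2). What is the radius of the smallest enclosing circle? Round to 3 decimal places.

By Welzl's lemma the MEC is supported by two points (diametrically opposite) or three points (on a circumcircle).
The farthest pair is A_1–A_3 with squared distance 265. The circle on this segment as diameter has centre (1, -2.5) and r² = 265/4 = 66.25.
Check A_2: distance² to centre = 31.25 ≤ 66.25, so it lies inside.
All remaining points lie in this disk, and no smaller disk contains both endpoints, so this is the minimum enclosing circle.
r = √(66.25) ≈ 8.139.

8.139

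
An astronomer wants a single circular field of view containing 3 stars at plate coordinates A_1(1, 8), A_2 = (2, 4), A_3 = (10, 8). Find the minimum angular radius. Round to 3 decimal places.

4.610

Side lengths²: A_1A_2² = 17, A_1A_3² = 81, A_2A_3² = 80.
Since A_1A_3² = 81 < 80 + 17 = 97, the triangle is acute, so the smallest enclosing circle is the circumcircle.
Circumcentre = (5.5, 7), r² = 21.25.
r = √(21.25) ≈ 4.610.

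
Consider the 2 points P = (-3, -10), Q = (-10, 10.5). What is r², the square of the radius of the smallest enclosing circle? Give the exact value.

117.3125

The smallest circle enclosing two points has them as diameter endpoints.
Centre = midpoint = (-6.5, 0.25); r² = |PQ|²/4 = 469.25/4 = 117.3125.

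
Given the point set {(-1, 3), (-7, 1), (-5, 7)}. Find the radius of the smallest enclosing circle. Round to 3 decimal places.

Call the three points A, B, C in the order given.
Side lengths²: AB² = 40, AC² = 32, BC² = 40.
Since BC² = 40 < 40 + 32 = 72, the triangle is acute, so the smallest enclosing circle is the circumcircle.
Circumcentre = (-4.5, 3.5), r² = 12.5.
r = √(12.5) ≈ 3.536.

3.536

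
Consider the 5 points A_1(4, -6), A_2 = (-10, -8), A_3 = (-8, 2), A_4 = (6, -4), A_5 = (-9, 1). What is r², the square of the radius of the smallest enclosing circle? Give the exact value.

3485/49

By Welzl's lemma the MEC is supported by two points (diametrically opposite) or three points (on a circumcircle).
The minimum enclosing circle is determined by three boundary points: A_2, A_4, A_5.
Their circumcentre is (-17/7, -30/7) with r² = 3485/49.
The farthest remaining point A_3 is at distance² 3457/49 ≤ 3485/49.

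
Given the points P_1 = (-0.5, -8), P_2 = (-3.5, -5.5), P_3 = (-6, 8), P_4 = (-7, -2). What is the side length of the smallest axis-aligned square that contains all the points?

The bounding box has width 6.5 and height 16.
An axis-aligned square enclosing the set must have side ≥ max(width, height).
So the minimum side is max(6.5, 16) = 16.

16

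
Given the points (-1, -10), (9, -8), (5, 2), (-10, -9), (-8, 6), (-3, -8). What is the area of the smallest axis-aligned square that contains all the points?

361

The bounding box has width 19 and height 16.
An axis-aligned square enclosing the set must have side ≥ max(width, height).
So the minimum side is max(19, 16) = 19.
Area = 19² = 361.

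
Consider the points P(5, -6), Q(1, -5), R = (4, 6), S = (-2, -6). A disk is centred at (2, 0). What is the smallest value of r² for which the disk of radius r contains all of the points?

The required radius is the distance from (2, 0) to the farthest point.
Squared distances: 45, 26, 40, 52.
Maximum is 52, attained at S.

52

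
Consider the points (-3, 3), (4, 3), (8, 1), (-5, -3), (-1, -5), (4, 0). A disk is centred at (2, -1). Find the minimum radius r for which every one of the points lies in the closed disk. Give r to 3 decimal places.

7.280

The required radius is the distance from (2, -1) to the farthest point.
Squared distances: 41, 20, 40, 53, 25, 5.
Maximum is 53, attained at (-5, -3).
r = √53 ≈ 7.280.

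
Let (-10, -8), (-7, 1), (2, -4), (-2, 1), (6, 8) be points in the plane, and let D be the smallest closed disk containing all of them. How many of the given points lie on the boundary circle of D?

2

By Welzl's lemma the MEC is supported by two points (diametrically opposite) or three points (on a circumcircle).
The farthest pair is (-10, -8)–(6, 8) with squared distance 512. The circle on this segment as diameter has centre (-2, 0) and r² = 512/4 = 128.
Check (-7, 1): distance² to centre = 26 ≤ 128, so it lies inside.
All remaining points lie in this disk, and no smaller disk contains both endpoints, so this is the minimum enclosing circle.
The points at distance exactly r from the centre are (-10, -8), (6, 8) — 2 points.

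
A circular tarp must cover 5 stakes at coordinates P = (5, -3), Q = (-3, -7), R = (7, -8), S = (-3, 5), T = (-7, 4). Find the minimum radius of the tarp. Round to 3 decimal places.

9.220

A smallest enclosing disk is always determined by at most three of the input points on its boundary.
The farthest pair is R–T with squared distance 340. The circle on this segment as diameter has centre (0, -2) and r² = 340/4 = 85.
Check P: distance² to centre = 26 ≤ 85, so it lies inside.
All remaining points lie in this disk, and no smaller disk contains both endpoints, so this is the minimum enclosing circle.
r = √85 ≈ 9.220.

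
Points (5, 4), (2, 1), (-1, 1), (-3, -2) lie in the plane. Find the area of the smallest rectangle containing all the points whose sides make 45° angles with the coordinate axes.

In coordinates u = x + y, v = x − y the rectangle is axis-aligned; the map (x,y)→(u,v) scales areas by 2.
u-values: 9, 3, 0, -5; range = 9 − (-5) = 14.
v-values: 1, 1, -2, -1; range = 1 − (-2) = 3.
Area = (14 × 3) / 2 = 21.

21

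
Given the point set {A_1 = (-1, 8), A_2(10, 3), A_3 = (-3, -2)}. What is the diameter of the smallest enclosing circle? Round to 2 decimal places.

14.30

Side lengths²: A_1A_2² = 146, A_1A_3² = 104, A_2A_3² = 194.
Since A_2A_3² = 194 < 146 + 104 = 250, the triangle is acute, so the smallest enclosing circle is the circumcircle.
Circumcentre = (35/12, 121/60), r² = 92053/1800.
Diameter = 2r = 2√(92053/1800) ≈ 14.30.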